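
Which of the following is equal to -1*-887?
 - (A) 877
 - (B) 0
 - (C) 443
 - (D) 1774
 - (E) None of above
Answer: E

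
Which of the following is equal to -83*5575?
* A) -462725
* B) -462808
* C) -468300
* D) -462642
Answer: A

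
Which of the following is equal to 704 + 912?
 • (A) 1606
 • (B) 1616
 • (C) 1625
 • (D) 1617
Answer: B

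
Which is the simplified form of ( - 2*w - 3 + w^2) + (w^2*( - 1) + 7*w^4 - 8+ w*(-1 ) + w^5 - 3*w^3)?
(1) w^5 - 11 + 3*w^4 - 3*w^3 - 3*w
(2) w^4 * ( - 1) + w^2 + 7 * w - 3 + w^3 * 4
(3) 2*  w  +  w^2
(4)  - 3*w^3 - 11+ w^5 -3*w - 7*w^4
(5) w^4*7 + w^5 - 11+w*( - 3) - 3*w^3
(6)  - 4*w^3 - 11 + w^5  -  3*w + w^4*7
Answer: 5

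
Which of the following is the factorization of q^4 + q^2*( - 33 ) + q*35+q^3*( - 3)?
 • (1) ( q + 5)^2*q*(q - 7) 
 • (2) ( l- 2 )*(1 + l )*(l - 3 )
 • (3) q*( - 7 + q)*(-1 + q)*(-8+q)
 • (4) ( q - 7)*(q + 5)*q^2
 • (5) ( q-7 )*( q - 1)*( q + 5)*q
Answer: 5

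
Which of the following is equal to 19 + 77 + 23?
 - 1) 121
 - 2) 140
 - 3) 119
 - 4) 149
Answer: 3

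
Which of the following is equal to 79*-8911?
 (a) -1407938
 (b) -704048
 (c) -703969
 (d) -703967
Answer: c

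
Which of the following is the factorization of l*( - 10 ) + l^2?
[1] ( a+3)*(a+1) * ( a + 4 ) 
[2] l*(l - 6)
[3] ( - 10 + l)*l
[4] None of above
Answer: 3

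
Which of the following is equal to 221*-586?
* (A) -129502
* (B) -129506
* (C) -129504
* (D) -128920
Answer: B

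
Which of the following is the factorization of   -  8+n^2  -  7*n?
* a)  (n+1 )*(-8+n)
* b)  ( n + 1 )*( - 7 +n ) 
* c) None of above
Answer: a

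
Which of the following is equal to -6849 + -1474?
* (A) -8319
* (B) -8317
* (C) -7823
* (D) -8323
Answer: D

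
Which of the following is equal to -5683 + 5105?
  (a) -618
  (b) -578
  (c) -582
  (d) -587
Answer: b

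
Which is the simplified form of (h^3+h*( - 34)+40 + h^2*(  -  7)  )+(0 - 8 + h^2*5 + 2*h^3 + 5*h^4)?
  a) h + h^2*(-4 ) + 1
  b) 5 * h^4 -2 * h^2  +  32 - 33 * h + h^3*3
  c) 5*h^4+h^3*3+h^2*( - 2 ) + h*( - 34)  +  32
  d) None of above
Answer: c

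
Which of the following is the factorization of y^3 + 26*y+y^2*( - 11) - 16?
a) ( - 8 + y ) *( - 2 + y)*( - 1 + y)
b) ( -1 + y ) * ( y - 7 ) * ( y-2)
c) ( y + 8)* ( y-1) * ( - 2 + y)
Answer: a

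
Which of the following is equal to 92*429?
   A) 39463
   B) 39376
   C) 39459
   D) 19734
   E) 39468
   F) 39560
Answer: E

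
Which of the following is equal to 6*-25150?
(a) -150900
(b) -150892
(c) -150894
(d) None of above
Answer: a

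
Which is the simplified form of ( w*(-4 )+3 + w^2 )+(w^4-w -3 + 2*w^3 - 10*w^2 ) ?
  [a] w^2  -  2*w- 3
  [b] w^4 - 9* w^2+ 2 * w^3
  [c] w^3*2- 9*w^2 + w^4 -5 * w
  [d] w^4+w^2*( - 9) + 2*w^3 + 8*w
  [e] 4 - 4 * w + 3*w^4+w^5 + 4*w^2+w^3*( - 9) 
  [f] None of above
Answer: c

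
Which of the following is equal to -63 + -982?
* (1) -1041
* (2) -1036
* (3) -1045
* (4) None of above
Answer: 3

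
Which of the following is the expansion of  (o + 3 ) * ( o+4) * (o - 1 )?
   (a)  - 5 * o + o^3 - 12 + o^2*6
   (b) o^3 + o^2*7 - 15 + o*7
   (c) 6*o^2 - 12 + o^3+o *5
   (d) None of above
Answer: c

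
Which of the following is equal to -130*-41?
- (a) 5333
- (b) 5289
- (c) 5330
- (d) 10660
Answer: c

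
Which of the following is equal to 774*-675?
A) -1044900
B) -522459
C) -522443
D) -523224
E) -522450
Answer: E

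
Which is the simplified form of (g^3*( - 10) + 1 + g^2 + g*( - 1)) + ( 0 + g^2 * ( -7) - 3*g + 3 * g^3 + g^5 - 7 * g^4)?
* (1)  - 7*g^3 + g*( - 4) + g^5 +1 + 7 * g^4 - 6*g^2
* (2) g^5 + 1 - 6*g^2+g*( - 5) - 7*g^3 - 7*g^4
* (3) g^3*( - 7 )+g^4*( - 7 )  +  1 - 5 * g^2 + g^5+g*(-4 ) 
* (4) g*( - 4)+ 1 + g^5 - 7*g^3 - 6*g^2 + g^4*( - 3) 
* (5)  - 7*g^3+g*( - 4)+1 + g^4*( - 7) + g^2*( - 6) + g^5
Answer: 5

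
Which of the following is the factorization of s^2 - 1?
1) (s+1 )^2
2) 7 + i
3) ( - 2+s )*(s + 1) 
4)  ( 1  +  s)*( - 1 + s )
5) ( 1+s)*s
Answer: 4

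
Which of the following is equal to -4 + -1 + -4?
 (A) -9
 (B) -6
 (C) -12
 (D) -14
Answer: A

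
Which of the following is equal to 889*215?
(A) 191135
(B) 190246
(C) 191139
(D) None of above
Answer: A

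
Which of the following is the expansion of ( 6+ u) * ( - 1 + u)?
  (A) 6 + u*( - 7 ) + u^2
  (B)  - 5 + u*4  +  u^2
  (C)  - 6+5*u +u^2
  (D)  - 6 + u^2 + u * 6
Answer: C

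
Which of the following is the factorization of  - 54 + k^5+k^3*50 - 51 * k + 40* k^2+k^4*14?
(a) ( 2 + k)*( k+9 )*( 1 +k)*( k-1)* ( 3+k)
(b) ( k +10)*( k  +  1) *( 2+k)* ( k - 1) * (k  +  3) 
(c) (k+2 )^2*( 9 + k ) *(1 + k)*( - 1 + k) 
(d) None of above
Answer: a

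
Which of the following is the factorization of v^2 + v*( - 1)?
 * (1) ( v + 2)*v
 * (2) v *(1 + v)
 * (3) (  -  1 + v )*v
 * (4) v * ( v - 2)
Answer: 3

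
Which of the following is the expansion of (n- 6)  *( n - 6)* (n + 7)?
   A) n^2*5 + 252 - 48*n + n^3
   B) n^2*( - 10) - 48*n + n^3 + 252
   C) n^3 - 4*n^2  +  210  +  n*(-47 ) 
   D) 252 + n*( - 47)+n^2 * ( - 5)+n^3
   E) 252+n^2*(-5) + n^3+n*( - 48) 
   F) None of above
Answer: E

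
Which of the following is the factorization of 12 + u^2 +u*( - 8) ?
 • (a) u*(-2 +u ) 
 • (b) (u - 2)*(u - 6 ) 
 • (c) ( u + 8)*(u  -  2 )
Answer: b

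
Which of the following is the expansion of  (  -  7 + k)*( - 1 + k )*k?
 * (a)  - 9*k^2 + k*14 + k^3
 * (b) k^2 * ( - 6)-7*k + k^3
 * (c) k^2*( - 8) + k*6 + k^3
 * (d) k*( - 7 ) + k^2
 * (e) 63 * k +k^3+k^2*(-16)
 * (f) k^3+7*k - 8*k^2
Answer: f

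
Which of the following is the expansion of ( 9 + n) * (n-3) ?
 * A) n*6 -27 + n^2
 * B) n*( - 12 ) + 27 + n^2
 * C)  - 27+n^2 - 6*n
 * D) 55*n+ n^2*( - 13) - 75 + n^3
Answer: A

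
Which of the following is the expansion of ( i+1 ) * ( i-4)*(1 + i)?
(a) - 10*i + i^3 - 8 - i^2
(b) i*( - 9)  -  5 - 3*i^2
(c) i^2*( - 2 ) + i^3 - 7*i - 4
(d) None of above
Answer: c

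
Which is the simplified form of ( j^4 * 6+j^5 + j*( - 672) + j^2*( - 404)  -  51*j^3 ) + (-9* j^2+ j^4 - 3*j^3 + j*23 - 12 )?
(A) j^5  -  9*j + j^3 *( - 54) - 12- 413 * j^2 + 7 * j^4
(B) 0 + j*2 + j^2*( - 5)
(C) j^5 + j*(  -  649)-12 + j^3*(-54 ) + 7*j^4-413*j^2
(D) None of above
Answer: C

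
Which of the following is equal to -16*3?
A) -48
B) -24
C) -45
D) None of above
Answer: A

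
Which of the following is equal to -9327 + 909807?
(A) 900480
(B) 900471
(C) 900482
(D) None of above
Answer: A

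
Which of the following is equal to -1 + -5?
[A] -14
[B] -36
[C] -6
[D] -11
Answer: C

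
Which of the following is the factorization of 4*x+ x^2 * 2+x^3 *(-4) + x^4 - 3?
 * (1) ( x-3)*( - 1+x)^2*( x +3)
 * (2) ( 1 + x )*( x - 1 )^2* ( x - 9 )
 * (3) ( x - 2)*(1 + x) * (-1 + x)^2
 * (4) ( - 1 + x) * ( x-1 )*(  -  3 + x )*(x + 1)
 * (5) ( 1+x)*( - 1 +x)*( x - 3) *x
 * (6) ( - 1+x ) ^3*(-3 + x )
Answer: 4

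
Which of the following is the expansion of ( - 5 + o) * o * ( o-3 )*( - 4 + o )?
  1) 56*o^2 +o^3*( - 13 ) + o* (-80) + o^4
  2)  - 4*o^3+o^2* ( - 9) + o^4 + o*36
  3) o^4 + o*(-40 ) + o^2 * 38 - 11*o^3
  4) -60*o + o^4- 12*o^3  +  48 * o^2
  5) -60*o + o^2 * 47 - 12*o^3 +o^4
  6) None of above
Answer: 5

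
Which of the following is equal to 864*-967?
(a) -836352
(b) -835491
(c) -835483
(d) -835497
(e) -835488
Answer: e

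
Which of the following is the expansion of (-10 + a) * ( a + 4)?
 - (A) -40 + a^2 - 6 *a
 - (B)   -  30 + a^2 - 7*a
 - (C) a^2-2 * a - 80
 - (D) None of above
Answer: A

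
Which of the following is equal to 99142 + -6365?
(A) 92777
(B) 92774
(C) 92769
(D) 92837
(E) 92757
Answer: A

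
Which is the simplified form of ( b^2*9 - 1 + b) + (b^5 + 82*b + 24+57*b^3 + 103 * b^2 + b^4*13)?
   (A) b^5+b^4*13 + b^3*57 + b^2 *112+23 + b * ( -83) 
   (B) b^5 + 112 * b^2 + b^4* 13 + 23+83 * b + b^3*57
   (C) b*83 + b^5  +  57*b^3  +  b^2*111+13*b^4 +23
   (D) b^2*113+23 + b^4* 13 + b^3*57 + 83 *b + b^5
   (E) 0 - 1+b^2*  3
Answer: B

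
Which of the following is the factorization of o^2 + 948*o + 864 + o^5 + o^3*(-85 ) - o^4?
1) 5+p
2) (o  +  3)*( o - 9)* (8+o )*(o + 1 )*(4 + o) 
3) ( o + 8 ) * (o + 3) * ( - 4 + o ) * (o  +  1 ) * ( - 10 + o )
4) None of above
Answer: 4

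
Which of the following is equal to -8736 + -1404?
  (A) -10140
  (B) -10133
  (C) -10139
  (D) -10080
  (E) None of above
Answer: A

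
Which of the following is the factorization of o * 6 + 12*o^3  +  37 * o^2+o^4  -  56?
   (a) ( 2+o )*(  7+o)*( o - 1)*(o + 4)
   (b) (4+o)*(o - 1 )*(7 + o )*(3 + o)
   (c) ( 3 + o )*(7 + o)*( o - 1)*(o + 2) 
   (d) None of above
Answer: a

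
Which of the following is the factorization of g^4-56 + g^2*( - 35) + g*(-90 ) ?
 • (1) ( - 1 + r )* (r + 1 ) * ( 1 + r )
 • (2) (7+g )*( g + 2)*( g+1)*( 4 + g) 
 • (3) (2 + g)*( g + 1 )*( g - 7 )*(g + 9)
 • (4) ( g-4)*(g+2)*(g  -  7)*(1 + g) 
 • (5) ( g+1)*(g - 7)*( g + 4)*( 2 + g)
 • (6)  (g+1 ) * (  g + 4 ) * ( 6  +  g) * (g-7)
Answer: 5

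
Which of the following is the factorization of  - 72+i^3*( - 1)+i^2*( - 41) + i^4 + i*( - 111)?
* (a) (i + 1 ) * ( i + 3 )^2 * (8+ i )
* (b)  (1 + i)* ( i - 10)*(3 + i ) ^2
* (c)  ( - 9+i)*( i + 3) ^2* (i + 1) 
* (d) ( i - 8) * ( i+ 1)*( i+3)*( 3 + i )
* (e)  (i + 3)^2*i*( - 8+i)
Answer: d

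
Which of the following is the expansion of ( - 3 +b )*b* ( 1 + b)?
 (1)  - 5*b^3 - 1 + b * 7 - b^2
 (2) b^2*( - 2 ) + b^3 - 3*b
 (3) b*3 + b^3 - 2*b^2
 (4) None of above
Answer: 2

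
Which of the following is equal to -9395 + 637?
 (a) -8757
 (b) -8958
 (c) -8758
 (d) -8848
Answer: c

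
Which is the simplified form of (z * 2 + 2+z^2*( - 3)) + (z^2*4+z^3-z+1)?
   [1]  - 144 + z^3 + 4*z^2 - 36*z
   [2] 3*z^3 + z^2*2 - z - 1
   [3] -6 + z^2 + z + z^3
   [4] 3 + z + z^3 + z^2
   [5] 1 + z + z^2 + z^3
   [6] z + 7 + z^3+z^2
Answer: 4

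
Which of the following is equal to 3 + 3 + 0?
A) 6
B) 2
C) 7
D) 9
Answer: A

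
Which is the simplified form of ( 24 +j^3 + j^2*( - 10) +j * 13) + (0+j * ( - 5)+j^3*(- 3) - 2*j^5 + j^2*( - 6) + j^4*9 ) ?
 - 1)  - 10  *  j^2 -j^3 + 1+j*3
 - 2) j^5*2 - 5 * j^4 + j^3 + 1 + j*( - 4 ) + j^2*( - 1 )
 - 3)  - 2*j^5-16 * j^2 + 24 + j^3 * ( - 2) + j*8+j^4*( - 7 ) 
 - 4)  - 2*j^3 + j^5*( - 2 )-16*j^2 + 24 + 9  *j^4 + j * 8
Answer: 4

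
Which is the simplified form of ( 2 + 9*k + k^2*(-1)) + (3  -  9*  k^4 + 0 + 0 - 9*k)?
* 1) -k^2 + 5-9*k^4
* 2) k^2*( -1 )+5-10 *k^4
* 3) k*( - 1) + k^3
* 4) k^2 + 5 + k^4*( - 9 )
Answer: 1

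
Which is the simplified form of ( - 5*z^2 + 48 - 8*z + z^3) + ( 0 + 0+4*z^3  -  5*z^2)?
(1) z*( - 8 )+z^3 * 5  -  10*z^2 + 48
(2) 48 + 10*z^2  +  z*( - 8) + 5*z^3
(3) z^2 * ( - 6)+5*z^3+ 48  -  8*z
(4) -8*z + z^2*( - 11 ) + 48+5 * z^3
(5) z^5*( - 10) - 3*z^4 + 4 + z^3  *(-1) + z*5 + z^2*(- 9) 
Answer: 1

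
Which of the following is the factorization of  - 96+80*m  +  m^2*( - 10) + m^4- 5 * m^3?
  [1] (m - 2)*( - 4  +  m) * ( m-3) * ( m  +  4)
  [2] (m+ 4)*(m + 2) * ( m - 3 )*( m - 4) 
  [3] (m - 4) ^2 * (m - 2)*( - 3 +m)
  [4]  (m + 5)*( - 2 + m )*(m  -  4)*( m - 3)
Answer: 1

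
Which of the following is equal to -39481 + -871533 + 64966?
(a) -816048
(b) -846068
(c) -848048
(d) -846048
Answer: d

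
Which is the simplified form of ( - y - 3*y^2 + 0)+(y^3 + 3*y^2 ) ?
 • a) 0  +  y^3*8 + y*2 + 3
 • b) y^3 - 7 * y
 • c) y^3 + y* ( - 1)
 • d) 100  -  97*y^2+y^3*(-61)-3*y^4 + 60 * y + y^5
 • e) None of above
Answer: c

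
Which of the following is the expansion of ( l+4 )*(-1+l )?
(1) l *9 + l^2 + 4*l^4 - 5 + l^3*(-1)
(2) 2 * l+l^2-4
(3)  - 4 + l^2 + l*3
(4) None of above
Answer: 3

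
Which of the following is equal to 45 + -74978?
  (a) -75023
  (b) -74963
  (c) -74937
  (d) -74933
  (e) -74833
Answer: d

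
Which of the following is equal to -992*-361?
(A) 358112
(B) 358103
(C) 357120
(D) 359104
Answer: A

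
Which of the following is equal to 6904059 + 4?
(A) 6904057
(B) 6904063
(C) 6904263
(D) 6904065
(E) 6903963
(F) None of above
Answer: B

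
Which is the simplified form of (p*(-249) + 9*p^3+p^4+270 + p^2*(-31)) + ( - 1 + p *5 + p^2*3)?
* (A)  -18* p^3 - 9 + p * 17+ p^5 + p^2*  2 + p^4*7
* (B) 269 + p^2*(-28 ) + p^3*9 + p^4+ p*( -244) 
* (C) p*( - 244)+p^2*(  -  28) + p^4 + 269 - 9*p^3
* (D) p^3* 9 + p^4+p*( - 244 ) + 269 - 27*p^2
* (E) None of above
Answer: B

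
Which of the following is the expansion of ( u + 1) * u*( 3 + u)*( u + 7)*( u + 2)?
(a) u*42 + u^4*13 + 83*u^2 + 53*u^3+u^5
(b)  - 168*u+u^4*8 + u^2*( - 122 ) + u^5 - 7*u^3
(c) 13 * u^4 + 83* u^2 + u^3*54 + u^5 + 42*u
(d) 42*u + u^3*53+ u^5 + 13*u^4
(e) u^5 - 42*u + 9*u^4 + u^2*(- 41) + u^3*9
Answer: a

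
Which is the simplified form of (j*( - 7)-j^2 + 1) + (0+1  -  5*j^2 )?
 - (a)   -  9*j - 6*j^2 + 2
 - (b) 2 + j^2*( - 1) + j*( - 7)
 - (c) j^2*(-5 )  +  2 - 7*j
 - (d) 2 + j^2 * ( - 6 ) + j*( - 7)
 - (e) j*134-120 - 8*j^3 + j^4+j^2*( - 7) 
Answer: d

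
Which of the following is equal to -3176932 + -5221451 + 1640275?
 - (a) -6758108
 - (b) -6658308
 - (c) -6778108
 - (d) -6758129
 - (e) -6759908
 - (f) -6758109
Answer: a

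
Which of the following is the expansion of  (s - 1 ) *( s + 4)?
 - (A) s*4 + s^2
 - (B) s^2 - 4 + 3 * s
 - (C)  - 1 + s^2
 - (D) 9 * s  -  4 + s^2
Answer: B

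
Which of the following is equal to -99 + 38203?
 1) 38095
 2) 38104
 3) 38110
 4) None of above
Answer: 2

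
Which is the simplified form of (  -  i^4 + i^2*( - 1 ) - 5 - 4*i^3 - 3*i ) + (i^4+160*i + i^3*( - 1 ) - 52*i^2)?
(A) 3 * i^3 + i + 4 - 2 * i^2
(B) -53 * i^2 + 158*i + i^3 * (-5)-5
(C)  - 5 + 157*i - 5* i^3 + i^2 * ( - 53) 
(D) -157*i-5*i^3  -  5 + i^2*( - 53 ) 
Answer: C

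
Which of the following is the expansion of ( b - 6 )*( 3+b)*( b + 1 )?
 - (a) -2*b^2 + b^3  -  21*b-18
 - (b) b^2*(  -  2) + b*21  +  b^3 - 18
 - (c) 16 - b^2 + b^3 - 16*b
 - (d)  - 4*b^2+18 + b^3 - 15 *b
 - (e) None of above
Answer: a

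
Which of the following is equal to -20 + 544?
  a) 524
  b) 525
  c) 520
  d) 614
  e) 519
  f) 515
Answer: a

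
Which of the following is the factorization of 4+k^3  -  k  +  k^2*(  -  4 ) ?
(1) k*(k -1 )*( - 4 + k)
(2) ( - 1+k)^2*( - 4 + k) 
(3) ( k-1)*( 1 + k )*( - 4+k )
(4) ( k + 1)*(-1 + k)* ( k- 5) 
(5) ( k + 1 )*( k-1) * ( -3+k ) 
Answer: 3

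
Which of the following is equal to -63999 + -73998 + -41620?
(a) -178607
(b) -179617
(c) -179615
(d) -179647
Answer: b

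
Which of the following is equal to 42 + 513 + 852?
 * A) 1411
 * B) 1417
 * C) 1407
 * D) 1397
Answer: C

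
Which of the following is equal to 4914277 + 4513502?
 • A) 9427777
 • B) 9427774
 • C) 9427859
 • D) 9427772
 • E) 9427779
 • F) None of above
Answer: E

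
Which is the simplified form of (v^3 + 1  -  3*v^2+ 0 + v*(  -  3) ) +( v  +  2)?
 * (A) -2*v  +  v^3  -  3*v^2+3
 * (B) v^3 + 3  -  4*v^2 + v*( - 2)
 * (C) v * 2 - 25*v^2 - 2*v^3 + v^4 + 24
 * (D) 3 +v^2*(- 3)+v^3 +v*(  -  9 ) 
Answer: A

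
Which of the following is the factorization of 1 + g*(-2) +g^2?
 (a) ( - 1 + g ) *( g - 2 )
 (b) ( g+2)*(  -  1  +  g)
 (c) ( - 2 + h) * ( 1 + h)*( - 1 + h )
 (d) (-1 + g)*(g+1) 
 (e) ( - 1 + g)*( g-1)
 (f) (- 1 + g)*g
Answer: e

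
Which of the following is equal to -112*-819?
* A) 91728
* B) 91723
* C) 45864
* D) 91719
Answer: A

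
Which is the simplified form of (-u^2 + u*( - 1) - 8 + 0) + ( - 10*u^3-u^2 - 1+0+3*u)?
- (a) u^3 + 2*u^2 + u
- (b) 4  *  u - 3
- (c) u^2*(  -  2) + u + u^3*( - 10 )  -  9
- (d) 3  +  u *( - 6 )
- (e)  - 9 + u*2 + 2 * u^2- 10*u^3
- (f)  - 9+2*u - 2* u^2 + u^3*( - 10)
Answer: f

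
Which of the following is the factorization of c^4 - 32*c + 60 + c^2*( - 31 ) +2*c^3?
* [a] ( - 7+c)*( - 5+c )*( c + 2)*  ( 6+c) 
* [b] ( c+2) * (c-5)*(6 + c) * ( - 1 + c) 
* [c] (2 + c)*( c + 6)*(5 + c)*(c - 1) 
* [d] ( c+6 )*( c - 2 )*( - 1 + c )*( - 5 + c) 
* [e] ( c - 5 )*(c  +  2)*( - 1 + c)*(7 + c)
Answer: b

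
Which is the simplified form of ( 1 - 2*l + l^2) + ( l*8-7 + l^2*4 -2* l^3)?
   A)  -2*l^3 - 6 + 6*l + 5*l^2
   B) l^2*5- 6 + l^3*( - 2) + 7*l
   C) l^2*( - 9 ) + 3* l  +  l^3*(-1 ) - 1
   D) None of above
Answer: A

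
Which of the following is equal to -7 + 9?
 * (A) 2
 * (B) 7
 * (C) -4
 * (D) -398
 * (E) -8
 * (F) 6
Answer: A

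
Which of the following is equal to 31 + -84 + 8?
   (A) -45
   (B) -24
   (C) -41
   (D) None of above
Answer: A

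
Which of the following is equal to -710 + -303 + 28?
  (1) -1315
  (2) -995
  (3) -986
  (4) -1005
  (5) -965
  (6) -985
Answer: 6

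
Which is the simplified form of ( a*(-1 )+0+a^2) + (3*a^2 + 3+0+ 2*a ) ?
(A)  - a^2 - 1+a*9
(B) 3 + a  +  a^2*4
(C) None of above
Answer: B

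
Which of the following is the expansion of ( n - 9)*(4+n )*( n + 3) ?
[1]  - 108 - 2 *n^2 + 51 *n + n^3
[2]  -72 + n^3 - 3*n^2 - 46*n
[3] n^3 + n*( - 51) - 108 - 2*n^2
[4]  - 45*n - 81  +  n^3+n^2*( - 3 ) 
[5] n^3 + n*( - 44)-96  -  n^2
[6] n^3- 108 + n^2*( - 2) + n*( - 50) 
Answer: 3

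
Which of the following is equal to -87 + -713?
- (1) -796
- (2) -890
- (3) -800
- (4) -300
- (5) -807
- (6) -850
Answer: 3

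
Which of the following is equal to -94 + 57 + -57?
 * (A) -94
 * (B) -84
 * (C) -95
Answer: A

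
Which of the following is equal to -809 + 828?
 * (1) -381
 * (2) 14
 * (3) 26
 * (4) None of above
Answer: 4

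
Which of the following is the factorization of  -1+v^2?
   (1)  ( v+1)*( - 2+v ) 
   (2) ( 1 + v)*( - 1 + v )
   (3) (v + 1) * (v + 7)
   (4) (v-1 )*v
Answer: 2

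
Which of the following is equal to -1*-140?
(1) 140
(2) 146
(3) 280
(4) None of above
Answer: 1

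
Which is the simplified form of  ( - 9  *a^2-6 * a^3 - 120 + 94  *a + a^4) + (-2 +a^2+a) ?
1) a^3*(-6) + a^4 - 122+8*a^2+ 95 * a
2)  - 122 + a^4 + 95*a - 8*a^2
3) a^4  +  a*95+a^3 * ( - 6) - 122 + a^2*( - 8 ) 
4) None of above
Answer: 3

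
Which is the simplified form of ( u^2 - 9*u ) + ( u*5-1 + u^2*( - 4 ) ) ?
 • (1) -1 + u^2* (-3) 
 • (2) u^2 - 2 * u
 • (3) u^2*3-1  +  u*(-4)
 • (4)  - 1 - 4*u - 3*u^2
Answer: 4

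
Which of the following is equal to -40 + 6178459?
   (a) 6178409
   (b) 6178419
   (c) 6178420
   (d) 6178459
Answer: b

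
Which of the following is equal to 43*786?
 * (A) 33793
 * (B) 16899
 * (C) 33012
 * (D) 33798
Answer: D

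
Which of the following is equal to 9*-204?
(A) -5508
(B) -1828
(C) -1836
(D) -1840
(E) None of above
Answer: C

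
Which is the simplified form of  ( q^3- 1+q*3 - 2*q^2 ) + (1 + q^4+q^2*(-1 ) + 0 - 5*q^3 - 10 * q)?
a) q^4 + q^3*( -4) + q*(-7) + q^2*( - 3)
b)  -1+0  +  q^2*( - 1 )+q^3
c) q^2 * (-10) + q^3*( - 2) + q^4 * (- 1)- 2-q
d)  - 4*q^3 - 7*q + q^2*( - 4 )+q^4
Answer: a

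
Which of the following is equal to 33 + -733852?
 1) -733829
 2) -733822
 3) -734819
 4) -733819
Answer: 4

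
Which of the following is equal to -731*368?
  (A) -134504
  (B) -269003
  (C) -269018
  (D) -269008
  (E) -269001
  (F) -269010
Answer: D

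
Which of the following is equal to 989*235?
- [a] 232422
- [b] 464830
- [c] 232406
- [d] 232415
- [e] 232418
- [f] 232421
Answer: d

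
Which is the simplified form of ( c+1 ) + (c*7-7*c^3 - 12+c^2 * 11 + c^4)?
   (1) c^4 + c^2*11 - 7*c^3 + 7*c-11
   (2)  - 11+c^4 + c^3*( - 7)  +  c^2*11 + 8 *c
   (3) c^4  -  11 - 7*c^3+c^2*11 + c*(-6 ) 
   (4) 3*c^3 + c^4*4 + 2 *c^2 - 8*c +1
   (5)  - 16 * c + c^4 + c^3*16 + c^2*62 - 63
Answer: 2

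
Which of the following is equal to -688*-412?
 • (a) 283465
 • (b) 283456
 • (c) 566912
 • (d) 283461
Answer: b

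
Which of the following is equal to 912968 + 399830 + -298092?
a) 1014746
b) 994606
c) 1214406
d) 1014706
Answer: d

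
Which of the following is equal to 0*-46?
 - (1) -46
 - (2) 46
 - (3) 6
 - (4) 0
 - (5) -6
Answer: 4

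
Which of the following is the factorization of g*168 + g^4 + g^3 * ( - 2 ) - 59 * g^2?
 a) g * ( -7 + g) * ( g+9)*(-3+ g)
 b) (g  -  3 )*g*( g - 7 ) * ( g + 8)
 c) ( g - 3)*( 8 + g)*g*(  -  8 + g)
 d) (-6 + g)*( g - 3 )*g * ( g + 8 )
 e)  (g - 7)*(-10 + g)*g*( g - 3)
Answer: b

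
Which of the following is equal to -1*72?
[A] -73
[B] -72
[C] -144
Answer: B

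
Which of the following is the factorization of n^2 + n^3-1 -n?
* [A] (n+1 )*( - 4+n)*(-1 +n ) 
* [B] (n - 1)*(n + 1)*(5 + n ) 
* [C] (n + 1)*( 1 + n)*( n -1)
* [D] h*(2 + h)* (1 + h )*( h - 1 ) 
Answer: C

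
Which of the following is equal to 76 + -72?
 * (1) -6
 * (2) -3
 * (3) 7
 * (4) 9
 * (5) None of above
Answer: 5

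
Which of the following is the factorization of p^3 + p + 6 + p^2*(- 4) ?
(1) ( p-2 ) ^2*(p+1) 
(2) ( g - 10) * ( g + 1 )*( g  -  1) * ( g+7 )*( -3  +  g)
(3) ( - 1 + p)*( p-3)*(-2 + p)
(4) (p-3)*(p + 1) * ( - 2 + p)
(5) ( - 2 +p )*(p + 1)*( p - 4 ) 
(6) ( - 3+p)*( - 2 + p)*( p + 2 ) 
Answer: 4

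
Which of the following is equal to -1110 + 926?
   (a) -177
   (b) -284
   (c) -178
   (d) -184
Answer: d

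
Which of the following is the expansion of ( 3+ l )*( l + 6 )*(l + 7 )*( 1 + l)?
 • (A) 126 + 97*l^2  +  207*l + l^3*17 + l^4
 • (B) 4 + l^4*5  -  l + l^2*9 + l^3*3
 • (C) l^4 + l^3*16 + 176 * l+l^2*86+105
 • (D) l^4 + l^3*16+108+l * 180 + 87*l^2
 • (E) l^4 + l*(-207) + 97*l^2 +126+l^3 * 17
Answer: A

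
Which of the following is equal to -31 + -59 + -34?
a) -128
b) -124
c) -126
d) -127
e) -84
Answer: b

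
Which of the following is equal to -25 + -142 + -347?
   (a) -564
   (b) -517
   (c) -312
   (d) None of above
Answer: d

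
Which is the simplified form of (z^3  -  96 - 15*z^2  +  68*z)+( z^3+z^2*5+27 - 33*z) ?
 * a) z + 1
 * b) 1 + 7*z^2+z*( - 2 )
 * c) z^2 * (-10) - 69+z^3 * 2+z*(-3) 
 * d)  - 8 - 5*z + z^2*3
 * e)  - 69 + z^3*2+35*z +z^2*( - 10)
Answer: e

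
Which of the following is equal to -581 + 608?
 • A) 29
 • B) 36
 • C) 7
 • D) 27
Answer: D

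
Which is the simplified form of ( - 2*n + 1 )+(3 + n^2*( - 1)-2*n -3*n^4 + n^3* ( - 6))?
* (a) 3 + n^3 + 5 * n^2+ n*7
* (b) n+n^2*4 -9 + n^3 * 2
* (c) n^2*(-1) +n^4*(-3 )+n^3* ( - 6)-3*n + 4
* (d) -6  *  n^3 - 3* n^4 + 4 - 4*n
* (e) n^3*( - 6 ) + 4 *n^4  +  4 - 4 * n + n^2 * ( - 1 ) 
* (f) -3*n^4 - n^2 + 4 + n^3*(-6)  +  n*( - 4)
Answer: f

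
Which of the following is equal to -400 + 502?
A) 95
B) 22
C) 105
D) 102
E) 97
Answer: D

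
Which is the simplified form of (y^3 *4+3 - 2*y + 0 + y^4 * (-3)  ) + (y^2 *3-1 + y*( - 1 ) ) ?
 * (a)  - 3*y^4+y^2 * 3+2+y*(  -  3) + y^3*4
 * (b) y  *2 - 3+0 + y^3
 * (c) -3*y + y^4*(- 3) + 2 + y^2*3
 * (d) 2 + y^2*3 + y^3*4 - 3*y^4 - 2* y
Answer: a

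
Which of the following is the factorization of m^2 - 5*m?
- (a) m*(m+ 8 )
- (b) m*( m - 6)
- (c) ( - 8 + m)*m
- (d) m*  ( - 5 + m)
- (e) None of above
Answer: d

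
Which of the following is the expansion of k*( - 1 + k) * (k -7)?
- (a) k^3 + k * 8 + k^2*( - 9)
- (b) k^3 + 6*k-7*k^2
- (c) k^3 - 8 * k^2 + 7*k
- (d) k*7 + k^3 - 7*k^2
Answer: c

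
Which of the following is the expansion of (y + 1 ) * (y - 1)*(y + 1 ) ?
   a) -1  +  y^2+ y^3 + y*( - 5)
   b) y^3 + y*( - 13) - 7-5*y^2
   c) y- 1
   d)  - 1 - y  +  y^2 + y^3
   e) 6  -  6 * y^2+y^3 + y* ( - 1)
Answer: d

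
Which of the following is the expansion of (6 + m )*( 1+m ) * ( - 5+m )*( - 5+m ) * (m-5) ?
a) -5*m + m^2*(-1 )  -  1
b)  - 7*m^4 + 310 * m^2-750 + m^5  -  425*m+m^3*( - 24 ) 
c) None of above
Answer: c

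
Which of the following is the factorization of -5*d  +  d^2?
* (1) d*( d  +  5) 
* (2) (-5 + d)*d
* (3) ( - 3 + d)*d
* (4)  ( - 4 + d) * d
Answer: 2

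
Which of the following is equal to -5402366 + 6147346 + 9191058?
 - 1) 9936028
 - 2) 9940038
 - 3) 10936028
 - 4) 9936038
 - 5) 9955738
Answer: 4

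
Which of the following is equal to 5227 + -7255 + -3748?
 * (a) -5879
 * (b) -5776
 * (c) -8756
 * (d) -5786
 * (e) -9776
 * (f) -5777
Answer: b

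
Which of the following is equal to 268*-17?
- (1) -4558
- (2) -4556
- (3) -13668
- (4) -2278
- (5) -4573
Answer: 2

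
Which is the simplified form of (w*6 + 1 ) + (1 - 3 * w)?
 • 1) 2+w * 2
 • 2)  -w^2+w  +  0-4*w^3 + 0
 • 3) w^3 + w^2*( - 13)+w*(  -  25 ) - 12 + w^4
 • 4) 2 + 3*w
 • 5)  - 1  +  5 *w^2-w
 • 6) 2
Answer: 4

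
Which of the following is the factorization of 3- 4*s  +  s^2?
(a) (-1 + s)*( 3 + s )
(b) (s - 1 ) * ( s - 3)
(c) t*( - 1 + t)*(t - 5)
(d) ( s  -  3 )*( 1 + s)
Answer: b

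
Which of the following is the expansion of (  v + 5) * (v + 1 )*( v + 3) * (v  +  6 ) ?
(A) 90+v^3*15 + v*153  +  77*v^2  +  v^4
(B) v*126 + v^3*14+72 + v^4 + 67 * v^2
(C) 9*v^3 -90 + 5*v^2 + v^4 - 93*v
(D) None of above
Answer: A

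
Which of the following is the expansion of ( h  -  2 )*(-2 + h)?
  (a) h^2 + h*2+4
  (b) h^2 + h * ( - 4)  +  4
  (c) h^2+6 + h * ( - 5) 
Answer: b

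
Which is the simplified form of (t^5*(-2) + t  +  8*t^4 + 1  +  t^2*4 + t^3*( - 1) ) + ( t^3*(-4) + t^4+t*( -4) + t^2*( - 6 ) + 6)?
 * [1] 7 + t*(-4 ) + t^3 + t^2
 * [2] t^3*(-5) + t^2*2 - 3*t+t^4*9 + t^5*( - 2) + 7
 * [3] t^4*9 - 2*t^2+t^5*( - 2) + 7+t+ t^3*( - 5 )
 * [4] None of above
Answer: 4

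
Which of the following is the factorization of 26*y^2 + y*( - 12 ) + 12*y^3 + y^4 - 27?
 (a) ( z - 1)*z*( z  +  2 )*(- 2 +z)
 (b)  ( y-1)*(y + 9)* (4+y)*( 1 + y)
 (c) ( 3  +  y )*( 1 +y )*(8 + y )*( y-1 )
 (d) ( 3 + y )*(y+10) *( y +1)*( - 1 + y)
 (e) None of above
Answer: e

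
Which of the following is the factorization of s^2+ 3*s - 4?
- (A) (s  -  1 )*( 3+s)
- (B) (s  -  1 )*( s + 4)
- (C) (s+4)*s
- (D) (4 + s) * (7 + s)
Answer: B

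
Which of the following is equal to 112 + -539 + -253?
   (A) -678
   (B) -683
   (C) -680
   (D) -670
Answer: C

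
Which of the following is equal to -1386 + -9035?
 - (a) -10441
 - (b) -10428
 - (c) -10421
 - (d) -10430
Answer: c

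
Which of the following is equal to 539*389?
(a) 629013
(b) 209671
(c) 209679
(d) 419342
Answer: b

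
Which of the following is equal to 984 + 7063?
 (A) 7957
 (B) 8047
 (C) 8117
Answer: B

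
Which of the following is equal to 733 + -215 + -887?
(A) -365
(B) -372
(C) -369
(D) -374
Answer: C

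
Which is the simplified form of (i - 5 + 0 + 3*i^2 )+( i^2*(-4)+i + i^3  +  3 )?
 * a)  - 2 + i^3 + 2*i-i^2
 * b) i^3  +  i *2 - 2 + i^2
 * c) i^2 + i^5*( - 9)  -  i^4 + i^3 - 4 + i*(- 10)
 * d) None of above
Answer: a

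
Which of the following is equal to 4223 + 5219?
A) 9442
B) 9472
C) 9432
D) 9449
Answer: A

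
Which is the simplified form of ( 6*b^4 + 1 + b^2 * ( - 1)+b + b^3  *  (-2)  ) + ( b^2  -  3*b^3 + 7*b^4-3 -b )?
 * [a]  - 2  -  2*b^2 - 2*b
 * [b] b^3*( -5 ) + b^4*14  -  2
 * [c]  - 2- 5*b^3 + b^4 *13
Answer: c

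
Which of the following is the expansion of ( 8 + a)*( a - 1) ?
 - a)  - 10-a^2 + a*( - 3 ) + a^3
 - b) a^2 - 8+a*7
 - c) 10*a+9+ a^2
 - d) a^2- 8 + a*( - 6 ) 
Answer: b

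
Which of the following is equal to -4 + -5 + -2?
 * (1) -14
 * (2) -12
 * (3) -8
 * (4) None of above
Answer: 4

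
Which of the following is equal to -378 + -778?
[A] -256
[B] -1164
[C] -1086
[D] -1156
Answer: D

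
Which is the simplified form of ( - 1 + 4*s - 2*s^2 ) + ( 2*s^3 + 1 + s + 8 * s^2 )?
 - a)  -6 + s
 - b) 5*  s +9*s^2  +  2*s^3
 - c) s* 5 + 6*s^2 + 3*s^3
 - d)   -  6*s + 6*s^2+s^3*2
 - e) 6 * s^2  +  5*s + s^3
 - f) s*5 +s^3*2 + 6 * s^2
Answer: f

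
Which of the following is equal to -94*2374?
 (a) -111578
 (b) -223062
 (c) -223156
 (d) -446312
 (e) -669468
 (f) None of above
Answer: c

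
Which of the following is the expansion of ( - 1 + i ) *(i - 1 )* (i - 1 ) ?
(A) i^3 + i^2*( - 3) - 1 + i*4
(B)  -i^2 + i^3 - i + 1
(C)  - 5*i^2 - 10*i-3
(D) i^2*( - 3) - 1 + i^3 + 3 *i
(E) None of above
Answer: D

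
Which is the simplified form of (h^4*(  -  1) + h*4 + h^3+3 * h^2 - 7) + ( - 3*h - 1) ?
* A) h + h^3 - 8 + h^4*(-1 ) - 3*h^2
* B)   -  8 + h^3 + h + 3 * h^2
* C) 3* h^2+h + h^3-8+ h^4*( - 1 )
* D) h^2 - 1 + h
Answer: C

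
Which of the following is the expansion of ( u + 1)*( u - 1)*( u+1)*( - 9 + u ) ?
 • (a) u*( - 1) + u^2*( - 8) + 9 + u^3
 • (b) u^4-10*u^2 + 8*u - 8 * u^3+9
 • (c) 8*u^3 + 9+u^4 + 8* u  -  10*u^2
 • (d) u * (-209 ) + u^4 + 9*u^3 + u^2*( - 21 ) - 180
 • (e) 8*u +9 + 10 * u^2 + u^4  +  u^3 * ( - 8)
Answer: b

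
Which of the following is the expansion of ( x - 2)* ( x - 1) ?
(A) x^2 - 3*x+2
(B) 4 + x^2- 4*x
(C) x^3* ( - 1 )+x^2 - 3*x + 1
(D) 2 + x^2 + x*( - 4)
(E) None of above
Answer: A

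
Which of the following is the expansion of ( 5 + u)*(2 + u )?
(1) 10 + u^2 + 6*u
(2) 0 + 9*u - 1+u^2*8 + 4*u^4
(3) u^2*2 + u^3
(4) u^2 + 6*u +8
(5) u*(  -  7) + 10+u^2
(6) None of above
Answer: 6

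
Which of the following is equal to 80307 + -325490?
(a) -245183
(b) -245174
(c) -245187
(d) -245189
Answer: a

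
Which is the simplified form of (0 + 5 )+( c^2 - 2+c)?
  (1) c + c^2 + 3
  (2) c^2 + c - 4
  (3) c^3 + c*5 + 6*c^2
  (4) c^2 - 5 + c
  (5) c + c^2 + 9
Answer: 1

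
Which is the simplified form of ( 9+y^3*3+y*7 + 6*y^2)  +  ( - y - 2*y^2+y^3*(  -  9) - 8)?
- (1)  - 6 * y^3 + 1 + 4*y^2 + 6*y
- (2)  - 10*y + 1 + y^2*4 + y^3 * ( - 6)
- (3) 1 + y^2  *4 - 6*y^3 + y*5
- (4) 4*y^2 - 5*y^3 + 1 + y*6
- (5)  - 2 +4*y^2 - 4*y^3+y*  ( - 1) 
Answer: 1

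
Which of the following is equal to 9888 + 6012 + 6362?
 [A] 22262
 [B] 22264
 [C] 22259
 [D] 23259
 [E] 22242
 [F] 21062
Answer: A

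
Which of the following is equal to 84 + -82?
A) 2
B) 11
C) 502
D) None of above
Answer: A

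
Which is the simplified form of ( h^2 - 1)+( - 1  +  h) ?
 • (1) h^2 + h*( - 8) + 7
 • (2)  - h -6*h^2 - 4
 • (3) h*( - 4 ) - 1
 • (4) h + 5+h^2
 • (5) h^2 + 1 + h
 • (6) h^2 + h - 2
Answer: 6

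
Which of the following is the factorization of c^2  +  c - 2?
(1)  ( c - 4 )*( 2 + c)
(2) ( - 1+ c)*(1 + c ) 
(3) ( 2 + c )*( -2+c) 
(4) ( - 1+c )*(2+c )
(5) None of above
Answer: 4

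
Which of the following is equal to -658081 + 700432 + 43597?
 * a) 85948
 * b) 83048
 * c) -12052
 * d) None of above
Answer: a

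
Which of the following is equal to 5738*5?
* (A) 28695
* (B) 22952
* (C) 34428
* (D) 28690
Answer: D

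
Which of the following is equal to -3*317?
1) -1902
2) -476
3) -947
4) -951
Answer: 4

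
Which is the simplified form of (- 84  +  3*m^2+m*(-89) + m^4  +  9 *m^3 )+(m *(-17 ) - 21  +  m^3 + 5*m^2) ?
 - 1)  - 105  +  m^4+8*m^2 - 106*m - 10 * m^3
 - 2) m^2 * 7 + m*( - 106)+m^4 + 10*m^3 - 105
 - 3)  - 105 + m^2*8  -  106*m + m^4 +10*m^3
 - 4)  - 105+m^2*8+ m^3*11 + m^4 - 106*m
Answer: 3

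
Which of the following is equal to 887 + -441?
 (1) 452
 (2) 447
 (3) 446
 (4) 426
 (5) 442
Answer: 3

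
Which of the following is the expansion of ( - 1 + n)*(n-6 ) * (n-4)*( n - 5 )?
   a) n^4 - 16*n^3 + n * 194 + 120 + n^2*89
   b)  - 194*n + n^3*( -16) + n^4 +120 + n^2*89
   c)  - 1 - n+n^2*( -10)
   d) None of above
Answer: b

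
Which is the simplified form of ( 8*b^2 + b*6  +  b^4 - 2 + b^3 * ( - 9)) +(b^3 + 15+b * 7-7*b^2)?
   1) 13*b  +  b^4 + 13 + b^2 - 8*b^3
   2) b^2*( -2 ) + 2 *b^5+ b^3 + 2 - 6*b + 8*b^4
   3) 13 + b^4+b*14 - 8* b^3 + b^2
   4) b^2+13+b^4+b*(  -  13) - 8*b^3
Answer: 1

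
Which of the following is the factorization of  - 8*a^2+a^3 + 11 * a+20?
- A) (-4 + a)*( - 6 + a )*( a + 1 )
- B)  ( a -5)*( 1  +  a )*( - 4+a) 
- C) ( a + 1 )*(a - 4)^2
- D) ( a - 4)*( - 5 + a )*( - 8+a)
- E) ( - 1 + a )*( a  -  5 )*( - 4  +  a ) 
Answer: B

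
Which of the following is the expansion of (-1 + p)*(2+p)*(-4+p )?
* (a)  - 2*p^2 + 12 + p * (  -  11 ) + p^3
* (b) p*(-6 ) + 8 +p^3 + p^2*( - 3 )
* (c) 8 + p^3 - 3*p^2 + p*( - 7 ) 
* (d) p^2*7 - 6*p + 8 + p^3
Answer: b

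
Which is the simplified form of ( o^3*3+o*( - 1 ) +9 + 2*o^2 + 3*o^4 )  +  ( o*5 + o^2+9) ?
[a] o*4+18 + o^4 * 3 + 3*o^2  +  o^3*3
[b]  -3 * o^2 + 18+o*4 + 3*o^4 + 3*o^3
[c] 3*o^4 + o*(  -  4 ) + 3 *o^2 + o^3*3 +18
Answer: a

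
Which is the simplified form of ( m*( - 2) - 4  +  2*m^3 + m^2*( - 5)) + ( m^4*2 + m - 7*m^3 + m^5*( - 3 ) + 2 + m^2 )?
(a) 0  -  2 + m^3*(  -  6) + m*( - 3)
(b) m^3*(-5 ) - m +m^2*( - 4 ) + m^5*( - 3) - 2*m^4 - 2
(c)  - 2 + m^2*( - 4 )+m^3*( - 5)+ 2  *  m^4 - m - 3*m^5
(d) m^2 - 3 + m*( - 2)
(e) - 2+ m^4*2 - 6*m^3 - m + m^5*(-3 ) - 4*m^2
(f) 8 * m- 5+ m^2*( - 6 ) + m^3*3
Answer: c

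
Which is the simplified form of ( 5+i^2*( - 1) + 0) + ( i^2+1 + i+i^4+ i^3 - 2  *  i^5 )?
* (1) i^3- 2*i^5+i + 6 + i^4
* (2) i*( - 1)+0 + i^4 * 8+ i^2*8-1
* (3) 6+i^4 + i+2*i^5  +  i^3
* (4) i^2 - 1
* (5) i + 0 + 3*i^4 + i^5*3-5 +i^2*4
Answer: 1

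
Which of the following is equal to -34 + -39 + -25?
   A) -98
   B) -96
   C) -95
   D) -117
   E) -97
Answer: A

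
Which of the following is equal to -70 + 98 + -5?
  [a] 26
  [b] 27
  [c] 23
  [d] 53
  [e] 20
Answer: c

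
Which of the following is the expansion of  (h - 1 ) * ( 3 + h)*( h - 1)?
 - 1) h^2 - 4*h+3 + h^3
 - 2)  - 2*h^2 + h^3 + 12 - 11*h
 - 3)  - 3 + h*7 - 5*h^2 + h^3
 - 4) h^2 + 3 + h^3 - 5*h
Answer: 4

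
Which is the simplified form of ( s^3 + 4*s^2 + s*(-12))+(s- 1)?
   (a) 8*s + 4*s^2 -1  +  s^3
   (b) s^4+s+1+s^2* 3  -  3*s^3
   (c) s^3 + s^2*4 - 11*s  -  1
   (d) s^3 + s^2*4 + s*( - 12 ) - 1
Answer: c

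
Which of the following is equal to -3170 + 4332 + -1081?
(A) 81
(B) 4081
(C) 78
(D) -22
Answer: A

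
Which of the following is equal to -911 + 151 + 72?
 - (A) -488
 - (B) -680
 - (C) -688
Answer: C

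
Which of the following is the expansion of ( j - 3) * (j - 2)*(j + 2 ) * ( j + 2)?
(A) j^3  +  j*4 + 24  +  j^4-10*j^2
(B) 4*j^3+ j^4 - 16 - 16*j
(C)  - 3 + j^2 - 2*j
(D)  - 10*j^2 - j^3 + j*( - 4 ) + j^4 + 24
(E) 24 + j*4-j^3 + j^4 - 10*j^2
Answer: E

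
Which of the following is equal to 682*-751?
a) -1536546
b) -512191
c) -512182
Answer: c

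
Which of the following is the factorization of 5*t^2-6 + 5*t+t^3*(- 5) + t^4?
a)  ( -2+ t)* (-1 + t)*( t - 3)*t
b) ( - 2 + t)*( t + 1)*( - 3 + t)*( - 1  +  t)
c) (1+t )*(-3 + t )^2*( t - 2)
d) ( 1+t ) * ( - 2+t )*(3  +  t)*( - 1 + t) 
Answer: b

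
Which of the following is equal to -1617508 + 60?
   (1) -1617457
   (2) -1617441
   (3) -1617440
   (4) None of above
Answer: 4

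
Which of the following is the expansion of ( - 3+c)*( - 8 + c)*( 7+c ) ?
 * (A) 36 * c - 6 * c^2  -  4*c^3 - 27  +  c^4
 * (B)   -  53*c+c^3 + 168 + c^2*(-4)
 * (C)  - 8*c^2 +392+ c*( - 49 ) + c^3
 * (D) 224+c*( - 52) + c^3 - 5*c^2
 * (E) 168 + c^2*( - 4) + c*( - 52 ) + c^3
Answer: B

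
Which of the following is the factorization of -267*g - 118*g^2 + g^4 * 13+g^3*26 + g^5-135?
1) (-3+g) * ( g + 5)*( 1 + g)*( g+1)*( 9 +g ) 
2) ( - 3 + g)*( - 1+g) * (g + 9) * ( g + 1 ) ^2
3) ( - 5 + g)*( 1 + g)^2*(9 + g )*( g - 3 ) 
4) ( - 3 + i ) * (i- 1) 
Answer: 1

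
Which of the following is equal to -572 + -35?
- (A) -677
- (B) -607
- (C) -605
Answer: B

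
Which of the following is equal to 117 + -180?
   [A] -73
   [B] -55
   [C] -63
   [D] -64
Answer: C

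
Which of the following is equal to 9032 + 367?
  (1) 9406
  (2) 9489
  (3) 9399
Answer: 3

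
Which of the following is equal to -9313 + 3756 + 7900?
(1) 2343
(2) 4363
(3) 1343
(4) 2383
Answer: 1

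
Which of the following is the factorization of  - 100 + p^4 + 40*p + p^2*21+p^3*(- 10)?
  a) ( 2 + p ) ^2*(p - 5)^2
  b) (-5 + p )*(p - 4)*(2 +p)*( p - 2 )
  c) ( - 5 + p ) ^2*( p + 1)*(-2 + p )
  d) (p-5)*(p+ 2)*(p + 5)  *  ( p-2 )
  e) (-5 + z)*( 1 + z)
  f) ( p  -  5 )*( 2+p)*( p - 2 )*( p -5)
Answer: f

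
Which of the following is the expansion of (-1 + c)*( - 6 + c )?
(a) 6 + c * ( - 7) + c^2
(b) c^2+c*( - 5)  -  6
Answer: a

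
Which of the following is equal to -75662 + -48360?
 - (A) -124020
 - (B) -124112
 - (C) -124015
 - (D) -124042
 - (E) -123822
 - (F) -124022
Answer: F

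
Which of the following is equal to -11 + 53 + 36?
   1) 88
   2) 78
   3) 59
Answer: 2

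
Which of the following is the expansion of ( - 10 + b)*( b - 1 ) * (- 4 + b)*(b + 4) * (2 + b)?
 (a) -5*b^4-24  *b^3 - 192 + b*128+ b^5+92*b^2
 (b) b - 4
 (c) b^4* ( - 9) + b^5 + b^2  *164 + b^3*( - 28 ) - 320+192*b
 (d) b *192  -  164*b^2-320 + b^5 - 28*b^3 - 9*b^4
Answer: c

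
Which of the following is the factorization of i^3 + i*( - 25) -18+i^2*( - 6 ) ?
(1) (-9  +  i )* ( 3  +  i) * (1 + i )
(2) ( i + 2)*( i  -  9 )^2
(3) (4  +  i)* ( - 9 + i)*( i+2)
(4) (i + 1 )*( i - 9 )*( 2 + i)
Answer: 4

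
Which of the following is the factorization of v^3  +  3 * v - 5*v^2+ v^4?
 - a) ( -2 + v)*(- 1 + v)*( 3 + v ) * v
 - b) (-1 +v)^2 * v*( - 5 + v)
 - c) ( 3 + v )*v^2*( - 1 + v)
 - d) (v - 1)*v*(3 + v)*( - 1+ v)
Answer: d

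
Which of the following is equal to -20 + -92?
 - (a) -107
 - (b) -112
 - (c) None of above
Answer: b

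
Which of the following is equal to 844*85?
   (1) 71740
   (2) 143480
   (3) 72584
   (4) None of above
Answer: 1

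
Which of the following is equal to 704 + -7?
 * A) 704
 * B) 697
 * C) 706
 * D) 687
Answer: B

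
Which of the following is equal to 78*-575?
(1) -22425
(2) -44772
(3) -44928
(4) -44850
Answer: 4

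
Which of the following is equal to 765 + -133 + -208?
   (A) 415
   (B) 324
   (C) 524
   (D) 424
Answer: D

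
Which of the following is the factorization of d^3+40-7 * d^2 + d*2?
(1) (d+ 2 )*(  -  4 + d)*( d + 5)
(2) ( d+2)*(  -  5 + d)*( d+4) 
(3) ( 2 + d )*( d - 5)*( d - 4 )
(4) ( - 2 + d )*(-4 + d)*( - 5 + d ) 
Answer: 3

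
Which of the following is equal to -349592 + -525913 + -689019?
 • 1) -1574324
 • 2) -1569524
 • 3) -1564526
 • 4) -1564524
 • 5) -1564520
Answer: 4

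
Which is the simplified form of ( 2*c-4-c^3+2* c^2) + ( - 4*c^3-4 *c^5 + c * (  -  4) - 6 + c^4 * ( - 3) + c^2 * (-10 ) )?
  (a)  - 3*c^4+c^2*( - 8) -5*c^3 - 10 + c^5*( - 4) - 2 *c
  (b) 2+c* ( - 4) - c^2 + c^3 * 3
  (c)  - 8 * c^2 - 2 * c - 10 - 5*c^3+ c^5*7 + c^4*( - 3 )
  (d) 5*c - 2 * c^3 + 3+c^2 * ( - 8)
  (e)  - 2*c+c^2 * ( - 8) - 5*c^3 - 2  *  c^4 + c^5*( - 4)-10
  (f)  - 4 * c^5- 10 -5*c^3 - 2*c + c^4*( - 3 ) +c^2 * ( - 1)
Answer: a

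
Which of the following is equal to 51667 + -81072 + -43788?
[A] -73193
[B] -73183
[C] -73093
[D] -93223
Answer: A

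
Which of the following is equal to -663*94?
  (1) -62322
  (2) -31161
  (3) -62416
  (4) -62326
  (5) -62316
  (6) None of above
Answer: 1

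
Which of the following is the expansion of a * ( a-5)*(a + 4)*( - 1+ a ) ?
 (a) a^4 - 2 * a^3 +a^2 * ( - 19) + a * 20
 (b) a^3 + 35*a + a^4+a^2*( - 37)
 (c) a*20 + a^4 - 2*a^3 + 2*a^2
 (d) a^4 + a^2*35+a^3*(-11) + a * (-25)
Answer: a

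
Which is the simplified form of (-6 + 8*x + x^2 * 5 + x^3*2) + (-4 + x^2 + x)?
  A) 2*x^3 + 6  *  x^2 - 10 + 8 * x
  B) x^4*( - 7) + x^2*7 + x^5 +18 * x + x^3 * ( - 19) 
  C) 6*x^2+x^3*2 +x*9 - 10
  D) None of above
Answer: C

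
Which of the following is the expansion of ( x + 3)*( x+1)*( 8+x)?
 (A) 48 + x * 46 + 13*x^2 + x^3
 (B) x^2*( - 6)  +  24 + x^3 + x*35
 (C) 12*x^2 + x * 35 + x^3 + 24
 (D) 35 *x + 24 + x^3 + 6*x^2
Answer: C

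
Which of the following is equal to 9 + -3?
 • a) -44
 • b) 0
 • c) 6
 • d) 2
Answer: c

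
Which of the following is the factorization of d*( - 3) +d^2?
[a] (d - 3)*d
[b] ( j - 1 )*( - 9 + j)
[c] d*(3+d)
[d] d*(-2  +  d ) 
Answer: a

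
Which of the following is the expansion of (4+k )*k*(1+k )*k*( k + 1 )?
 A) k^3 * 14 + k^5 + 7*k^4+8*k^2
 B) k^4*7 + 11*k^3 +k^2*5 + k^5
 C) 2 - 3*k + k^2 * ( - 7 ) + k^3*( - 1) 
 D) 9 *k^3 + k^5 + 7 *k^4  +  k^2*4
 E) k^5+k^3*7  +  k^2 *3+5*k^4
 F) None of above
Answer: F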